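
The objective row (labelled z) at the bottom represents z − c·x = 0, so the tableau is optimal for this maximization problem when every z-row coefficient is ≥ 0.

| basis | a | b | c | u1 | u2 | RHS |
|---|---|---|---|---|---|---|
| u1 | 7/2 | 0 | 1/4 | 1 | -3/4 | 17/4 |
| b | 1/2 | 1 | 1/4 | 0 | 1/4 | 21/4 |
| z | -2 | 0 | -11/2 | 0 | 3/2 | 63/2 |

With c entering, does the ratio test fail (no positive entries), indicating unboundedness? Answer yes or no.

Column c has positive entries in row(s) 1, 2, so the ratio test bounds it — not unbounded.

no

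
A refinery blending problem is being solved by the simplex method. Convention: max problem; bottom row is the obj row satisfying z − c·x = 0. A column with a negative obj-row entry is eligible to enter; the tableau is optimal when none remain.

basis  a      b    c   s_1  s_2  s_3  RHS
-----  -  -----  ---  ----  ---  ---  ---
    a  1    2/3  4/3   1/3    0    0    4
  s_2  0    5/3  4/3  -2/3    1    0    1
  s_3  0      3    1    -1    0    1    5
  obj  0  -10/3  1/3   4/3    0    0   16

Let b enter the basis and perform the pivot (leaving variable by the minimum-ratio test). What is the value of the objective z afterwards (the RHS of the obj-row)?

Ratio test on column b — row 1: 4/(2/3) = 6; row 2: 1/(5/3) = 3/5; row 3: 5/3 = 5/3. Minimum is 3/5 at row 2 (s_2 leaves); pivot element 5/3.
Pivot on row 2; the obj-row RHS becomes 16 − (-10/3)·(3/5) = 18.

18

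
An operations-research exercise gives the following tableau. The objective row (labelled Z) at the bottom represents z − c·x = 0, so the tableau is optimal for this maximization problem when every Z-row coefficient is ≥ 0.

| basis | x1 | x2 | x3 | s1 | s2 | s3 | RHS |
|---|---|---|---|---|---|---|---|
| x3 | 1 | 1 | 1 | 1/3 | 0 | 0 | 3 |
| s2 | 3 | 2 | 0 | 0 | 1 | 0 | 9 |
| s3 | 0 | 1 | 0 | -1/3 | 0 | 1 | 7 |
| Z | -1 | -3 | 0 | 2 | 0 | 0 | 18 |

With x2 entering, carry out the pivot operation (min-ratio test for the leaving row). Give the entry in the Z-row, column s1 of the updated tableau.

Ratio test on column x2 — row 1: 3/1 = 3; row 2: 9/2 = 9/2; row 3: 7/1 = 7. Minimum is 3 at row 1 (x3 leaves); pivot element 1.
Divide row 1 by 1; eliminate column x2 from the other rows.
Z-row update in column s1: 2 − (-3)·(1/3) = 3.

3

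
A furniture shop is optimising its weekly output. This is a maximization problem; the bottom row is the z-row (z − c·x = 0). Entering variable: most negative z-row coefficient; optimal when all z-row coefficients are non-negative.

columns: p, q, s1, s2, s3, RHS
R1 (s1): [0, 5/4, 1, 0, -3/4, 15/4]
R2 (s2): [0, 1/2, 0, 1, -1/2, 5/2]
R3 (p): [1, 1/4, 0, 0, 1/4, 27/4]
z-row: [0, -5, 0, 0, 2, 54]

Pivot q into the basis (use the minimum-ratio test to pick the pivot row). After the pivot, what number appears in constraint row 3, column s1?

Ratio test on column q — row 1: (15/4)/(5/4) = 3; row 2: (5/2)/(1/2) = 5; row 3: (27/4)/(1/4) = 27. Minimum is 3 at row 1 (s1 leaves); pivot element 5/4.
Divide row 1 by 5/4; eliminate column q from the other rows.
Row 3 update in column s1: 0 − (1/4)·(4/5) = -1/5.

-1/5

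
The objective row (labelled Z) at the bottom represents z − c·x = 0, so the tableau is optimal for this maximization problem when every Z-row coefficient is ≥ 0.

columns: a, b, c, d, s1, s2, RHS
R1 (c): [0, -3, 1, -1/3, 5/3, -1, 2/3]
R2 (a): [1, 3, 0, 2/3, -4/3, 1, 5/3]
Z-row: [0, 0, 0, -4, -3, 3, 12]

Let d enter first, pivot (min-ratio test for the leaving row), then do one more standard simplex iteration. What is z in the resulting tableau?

Ratio test on column d — row 1: entry -1/3 ≤ 0; row 2: (5/3)/(2/3) = 5/2. Minimum is 5/2 at row 2 (a leaves); pivot element 2/3.
Pivot on row 2; the Z-row RHS becomes 12 − (-4)·(5/2) = 22.
Next entering variable (most negative Z-row entry -11): s1.
Ratio test on column s1 — row 1: (3/2)/1 = 3/2; row 2: entry -2 ≤ 0. Minimum is 3/2 at row 1 (c leaves); pivot element 1.
After the second pivot the Z-row RHS is 22 − (-11)·(3/2) = 77/2.

77/2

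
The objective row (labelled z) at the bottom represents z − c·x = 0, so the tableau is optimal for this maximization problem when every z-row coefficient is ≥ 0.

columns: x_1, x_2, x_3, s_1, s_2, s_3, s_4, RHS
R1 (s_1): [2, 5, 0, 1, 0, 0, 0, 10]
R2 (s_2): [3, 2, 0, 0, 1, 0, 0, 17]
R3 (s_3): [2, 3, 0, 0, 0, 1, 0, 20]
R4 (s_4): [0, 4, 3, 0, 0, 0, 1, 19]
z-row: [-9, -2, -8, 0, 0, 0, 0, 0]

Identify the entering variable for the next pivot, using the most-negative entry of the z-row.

x_1

Negative z-row entries: x_1: -9, x_2: -2, x_3: -8.
The most negative is -9 in column x_1, so x_1 enters.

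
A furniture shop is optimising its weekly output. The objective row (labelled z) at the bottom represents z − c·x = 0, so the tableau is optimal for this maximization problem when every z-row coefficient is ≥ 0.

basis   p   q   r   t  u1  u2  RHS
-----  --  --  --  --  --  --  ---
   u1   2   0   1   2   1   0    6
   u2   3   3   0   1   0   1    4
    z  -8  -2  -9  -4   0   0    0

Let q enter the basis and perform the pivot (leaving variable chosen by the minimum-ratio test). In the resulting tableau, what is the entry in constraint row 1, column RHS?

Ratio test on column q — row 1: entry 0 ≤ 0; row 2: 4/3 = 4/3. Minimum is 4/3 at row 2 (u2 leaves); pivot element 3.
Divide row 2 by 3; eliminate column q from the other rows.
Row 1 update in column RHS: 6 − 0·(4/3) = 6.

6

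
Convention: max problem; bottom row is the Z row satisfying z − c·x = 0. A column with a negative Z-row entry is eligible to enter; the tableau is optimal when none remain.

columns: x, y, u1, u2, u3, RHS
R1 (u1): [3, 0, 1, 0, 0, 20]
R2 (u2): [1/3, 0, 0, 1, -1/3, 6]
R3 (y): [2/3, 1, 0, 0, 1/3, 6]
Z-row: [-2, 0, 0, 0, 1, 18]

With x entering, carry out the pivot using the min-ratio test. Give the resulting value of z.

Ratio test on column x — row 1: 20/3 = 20/3; row 2: 6/(1/3) = 18; row 3: 6/(2/3) = 9. Minimum is 20/3 at row 1 (u1 leaves); pivot element 3.
Pivot on row 1; the Z-row RHS becomes 18 − (-2)·(20/3) = 94/3.

94/3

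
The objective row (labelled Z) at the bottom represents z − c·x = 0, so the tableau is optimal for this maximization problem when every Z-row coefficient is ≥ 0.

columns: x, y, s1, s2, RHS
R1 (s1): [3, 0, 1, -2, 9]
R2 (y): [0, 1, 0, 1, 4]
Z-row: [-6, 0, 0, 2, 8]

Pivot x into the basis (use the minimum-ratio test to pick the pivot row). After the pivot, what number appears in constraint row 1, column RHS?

3

Ratio test on column x — row 1: 9/3 = 3; row 2: entry 0 ≤ 0. Minimum is 3 at row 1 (s1 leaves); pivot element 3.
Divide row 1 by 3; eliminate column x from the other rows.
In the new row 1, the RHS entry is the old entry divided by the pivot: 9/3 = 3.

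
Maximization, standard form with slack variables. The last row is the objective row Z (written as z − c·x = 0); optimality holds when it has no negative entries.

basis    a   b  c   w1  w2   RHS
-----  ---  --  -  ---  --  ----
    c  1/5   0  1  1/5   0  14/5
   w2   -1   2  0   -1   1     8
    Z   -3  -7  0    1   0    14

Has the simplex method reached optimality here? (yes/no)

no

The Z-row has a negative entry -7 in column b, so it is not optimal.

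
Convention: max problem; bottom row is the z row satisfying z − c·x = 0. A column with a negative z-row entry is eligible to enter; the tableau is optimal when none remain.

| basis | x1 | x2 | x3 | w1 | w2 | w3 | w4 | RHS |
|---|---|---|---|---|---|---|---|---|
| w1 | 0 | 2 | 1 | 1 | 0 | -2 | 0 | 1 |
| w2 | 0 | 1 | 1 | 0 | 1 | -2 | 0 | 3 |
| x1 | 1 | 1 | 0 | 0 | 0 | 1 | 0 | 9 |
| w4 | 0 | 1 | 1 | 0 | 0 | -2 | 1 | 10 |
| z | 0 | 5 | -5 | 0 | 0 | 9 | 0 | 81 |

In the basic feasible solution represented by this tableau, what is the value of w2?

w2 is basic (row 2); its value is the RHS of that row, 3.

3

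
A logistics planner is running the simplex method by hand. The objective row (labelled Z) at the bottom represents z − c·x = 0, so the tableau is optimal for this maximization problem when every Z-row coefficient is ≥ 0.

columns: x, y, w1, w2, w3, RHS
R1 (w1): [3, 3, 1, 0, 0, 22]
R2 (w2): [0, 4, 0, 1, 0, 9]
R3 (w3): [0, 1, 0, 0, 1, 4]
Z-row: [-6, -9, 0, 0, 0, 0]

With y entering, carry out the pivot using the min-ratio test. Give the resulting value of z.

81/4

Ratio test on column y — row 1: 22/3 = 22/3; row 2: 9/4 = 9/4; row 3: 4/1 = 4. Minimum is 9/4 at row 2 (w2 leaves); pivot element 4.
Pivot on row 2; the Z-row RHS becomes 0 − (-9)·(9/4) = 81/4.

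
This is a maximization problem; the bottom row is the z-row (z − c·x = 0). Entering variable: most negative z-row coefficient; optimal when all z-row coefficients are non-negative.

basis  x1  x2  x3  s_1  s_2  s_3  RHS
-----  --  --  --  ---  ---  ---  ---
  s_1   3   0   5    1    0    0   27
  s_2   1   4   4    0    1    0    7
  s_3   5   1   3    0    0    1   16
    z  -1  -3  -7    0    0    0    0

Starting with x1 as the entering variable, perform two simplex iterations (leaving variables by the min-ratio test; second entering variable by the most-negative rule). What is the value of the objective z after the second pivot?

176/17

Ratio test on column x1 — row 1: 27/3 = 9; row 2: 7/1 = 7; row 3: 16/5 = 16/5. Minimum is 16/5 at row 3 (s_3 leaves); pivot element 5.
Pivot on row 3; the z-row RHS becomes 0 − (-1)·(16/5) = 16/5.
Next entering variable (most negative z-row entry -32/5): x3.
Ratio test on column x3 — row 1: (87/5)/(16/5) = 87/16; row 2: (19/5)/(17/5) = 19/17; row 3: (16/5)/(3/5) = 16/3. Minimum is 19/17 at row 2 (s_2 leaves); pivot element 17/5.
After the second pivot the z-row RHS is 16/5 − (-32/5)·(19/17) = 176/17.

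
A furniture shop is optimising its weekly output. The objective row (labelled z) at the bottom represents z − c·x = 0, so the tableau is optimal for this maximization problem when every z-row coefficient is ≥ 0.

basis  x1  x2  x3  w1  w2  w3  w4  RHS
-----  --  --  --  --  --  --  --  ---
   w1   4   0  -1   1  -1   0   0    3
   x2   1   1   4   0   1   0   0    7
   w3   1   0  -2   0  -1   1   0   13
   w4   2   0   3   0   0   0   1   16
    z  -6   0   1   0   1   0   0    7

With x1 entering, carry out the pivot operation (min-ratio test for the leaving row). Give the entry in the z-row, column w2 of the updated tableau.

Ratio test on column x1 — row 1: 3/4 = 3/4; row 2: 7/1 = 7; row 3: 13/1 = 13; row 4: 16/2 = 8. Minimum is 3/4 at row 1 (w1 leaves); pivot element 4.
Divide row 1 by 4; eliminate column x1 from the other rows.
z-row update in column w2: 1 − (-6)·(-1/4) = -1/2.

-1/2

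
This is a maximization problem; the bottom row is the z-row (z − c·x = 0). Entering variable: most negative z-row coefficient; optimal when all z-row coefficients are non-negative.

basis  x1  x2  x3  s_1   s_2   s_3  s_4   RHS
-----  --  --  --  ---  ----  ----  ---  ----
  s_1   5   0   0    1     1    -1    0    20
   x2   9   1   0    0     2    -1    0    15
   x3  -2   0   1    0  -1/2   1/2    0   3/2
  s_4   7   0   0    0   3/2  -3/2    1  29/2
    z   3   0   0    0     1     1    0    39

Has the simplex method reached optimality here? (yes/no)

Every z-row coefficient is ≥ 0, so the tableau is optimal.

yes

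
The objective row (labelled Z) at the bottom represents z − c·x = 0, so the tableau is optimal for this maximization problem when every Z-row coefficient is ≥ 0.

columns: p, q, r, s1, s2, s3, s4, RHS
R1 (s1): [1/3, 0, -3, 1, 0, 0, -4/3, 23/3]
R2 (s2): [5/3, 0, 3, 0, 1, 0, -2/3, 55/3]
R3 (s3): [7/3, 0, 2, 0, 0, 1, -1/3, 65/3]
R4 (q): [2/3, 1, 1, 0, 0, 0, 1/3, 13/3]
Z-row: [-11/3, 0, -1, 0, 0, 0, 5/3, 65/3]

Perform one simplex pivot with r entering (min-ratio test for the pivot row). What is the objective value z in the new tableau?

Ratio test on column r — row 1: entry -3 ≤ 0; row 2: (55/3)/3 = 55/9; row 3: (65/3)/2 = 65/6; row 4: (13/3)/1 = 13/3. Minimum is 13/3 at row 4 (q leaves); pivot element 1.
Pivot on row 4; the Z-row RHS becomes 65/3 − (-1)·(13/3) = 26.

26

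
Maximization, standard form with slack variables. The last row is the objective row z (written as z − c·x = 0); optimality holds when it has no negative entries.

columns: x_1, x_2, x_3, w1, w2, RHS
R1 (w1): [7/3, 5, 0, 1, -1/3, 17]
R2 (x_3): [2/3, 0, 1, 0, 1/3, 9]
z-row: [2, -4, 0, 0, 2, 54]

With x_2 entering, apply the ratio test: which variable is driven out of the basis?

w1

Column x_2 entries and ratios — w1: 17/5 = 17/5; x_3: 0 ≤ 0, skip.
Smallest ratio is 17/5 in the row of w1, so w1 leaves.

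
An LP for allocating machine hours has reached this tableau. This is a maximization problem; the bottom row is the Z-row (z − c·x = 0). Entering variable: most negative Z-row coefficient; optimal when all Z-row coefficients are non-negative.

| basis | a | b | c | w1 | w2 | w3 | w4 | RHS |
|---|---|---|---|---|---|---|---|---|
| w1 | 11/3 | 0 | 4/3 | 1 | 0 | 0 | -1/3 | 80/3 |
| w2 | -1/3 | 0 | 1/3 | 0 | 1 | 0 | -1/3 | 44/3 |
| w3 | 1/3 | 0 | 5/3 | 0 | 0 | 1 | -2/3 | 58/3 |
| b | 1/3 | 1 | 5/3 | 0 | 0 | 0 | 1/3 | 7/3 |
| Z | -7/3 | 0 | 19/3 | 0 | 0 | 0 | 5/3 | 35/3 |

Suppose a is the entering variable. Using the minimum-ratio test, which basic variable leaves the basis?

Column a entries and ratios — w1: (80/3)/(11/3) = 80/11; w2: -1/3 ≤ 0, skip; w3: (58/3)/(1/3) = 58; b: (7/3)/(1/3) = 7.
Smallest ratio is 7 in the row of b, so b leaves.

b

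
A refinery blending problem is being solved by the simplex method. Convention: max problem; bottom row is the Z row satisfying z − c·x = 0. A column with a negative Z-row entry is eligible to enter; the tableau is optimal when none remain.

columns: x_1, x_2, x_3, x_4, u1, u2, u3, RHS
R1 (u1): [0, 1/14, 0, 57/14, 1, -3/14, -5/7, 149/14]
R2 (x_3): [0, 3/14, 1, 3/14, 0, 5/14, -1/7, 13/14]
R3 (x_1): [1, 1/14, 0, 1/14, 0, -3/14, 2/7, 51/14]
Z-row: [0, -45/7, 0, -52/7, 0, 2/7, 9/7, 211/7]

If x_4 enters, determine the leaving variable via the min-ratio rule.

Column x_4 entries and ratios — u1: (149/14)/(57/14) = 149/57; x_3: (13/14)/(3/14) = 13/3; x_1: (51/14)/(1/14) = 51.
Smallest ratio is 149/57 in the row of u1, so u1 leaves.

u1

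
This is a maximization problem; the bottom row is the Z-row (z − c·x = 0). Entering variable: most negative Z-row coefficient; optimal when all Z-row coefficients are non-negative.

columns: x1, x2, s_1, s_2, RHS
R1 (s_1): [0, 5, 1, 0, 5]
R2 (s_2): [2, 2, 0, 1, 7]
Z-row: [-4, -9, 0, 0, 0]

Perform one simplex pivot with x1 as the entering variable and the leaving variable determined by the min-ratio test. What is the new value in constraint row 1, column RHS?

Ratio test on column x1 — row 1: entry 0 ≤ 0; row 2: 7/2 = 7/2. Minimum is 7/2 at row 2 (s_2 leaves); pivot element 2.
Divide row 2 by 2; eliminate column x1 from the other rows.
Row 1 update in column RHS: 5 − 0·(7/2) = 5.

5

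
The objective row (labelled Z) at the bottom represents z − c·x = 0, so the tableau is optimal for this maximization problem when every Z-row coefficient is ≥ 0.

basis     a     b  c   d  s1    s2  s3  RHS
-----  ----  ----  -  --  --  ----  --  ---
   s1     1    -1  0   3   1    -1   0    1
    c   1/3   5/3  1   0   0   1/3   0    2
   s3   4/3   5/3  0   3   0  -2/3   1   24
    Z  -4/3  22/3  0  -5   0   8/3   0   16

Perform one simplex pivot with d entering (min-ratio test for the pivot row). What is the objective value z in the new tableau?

53/3

Ratio test on column d — row 1: 1/3 = 1/3; row 2: entry 0 ≤ 0; row 3: 24/3 = 8. Minimum is 1/3 at row 1 (s1 leaves); pivot element 3.
Pivot on row 1; the Z-row RHS becomes 16 − (-5)·(1/3) = 53/3.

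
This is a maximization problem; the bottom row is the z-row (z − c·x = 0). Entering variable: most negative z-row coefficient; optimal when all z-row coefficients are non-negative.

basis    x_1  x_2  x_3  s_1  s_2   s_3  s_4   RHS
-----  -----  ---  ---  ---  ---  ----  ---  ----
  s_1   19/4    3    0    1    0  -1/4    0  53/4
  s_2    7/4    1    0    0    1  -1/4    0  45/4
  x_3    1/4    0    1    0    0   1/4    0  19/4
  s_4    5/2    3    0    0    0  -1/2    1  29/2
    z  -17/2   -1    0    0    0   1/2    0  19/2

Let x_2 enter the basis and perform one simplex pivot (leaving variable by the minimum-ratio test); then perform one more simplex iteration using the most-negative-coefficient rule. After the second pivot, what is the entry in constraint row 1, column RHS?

53/19

Ratio test on column x_2 — row 1: (53/4)/3 = 53/12; row 2: (45/4)/1 = 45/4; row 3: entry 0 ≤ 0; row 4: (29/2)/3 = 29/6. Minimum is 53/12 at row 1 (s_1 leaves); pivot element 3.
Divide row 1 by 3; eliminate column x_2 from the other rows.
Second iteration: most negative z-row entry is -83/12 in column x_1, so x_1 enters.
Ratio test on column x_1 — row 1: (53/12)/(19/12) = 53/19; row 2: (41/6)/(1/6) = 41; row 3: (19/4)/(1/4) = 19; row 4: entry -9/4 ≤ 0. Minimum is 53/19 at row 1 (x_2 leaves); pivot element 19/12.
Divide row 1 by 19/12; eliminate column x_1 from the other rows.
After both pivots, the entry at constraint row 1, column RHS is 53/19.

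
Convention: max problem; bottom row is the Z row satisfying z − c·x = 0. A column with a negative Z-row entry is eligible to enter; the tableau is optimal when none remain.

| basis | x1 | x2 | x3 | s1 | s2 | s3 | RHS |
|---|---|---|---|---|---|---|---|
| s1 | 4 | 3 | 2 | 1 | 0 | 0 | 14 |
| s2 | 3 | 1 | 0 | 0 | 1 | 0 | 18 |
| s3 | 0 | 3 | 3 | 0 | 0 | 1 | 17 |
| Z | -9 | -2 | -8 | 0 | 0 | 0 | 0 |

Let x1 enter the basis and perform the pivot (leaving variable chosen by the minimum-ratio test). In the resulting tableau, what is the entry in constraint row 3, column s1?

0

Ratio test on column x1 — row 1: 14/4 = 7/2; row 2: 18/3 = 6; row 3: entry 0 ≤ 0. Minimum is 7/2 at row 1 (s1 leaves); pivot element 4.
Divide row 1 by 4; eliminate column x1 from the other rows.
Row 3 update in column s1: 0 − 0·(1/4) = 0.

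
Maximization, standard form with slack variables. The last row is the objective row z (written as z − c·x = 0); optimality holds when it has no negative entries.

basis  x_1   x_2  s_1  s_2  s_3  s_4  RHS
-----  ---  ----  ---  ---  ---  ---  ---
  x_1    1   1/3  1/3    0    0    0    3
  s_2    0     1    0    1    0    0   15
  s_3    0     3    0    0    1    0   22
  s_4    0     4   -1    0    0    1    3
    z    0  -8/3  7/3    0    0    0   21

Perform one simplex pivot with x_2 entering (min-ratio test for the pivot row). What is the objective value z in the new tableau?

Ratio test on column x_2 — row 1: 3/(1/3) = 9; row 2: 15/1 = 15; row 3: 22/3 = 22/3; row 4: 3/4 = 3/4. Minimum is 3/4 at row 4 (s_4 leaves); pivot element 4.
Pivot on row 4; the z-row RHS becomes 21 − (-8/3)·(3/4) = 23.

23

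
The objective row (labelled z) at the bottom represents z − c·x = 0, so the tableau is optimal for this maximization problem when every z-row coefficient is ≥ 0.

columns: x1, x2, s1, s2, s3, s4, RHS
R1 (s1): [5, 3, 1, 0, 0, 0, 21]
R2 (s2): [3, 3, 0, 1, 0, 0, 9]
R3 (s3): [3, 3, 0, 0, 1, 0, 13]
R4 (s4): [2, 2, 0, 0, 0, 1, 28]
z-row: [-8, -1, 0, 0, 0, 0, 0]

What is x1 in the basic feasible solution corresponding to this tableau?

x1 is not in the basis, so in the current basic feasible solution x1 = 0.

0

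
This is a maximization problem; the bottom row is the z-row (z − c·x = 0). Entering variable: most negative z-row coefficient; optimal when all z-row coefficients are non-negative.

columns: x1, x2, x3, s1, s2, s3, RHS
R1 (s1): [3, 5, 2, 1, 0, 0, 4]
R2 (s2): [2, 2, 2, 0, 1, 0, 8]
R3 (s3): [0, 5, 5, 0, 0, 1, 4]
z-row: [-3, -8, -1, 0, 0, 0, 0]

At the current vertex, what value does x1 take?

0

x1 is not in the basis, so in the current basic feasible solution x1 = 0.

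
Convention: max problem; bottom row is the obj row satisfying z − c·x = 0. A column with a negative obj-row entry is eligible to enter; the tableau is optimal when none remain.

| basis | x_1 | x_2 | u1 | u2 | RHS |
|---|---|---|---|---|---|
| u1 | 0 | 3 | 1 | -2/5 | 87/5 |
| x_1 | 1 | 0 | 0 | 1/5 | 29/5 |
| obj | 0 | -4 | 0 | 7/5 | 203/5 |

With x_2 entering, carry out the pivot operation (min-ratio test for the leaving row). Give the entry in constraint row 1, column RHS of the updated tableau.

Ratio test on column x_2 — row 1: (87/5)/3 = 29/5; row 2: entry 0 ≤ 0. Minimum is 29/5 at row 1 (u1 leaves); pivot element 3.
Divide row 1 by 3; eliminate column x_2 from the other rows.
In the new row 1, the RHS entry is the old entry divided by the pivot: (87/5)/3 = 29/5.

29/5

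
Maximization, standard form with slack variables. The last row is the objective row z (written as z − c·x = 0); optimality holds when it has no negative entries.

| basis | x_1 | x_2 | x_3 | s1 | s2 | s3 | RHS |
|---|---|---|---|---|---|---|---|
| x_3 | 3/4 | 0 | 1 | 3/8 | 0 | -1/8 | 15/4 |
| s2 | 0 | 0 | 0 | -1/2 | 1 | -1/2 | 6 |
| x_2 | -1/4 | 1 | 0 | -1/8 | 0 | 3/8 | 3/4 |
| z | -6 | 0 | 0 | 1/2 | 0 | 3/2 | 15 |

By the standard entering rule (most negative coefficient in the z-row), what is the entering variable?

x_1

Negative z-row entries: x_1: -6.
The most negative is -6 in column x_1, so x_1 enters.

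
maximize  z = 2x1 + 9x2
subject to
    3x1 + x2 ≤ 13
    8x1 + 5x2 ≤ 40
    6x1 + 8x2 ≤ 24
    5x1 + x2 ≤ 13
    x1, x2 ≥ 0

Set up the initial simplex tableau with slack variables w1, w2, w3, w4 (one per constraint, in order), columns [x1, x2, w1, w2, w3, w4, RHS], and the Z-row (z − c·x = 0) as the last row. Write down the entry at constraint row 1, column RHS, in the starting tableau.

The RHS of constraint 1 is b_1 = 13.

13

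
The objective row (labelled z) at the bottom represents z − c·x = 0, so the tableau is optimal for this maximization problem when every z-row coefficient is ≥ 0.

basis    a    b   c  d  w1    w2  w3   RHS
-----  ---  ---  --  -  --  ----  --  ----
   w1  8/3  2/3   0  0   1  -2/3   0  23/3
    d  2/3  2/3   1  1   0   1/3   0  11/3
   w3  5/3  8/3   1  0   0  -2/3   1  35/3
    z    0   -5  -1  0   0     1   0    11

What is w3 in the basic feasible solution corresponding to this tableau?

w3 is basic (row 3); its value is the RHS of that row, 35/3.

35/3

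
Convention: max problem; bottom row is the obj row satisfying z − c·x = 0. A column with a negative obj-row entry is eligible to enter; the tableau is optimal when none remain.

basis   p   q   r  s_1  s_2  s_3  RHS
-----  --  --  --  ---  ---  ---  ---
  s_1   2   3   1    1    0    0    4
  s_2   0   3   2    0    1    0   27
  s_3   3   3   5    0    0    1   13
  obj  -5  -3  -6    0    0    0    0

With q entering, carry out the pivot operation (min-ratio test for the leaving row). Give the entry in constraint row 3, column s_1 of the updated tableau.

Ratio test on column q — row 1: 4/3 = 4/3; row 2: 27/3 = 9; row 3: 13/3 = 13/3. Minimum is 4/3 at row 1 (s_1 leaves); pivot element 3.
Divide row 1 by 3; eliminate column q from the other rows.
Row 3 update in column s_1: 0 − 3·(1/3) = -1.

-1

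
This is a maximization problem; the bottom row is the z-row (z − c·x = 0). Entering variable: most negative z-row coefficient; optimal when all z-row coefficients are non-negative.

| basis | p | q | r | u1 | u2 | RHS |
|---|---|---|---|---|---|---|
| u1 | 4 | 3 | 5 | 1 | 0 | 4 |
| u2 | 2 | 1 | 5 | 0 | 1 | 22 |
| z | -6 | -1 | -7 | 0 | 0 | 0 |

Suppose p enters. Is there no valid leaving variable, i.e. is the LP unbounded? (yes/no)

no

Column p has positive entries in row(s) 1, 2, so the ratio test bounds it — not unbounded.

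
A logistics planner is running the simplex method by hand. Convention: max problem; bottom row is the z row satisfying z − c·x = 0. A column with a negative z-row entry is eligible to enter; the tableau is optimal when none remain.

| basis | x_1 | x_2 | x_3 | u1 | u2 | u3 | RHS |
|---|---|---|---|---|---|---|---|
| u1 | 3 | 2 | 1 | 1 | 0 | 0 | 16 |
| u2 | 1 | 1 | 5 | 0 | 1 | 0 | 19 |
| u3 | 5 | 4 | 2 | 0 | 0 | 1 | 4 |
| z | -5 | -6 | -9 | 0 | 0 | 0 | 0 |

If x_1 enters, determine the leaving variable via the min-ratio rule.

u3

Column x_1 entries and ratios — u1: 16/3 = 16/3; u2: 19/1 = 19; u3: 4/5 = 4/5.
Smallest ratio is 4/5 in the row of u3, so u3 leaves.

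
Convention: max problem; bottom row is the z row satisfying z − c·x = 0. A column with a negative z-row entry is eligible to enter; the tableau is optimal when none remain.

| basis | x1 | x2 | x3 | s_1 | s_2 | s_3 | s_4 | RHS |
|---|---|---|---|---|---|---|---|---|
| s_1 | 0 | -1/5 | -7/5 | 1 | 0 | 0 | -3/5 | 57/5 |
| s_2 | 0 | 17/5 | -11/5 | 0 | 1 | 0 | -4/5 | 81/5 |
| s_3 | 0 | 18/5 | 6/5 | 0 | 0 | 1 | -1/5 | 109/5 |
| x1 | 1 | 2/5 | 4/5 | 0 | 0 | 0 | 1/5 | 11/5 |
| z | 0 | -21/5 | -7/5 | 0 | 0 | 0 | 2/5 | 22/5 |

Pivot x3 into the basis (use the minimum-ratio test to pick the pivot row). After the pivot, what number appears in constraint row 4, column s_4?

1/4

Ratio test on column x3 — row 1: entry -7/5 ≤ 0; row 2: entry -11/5 ≤ 0; row 3: (109/5)/(6/5) = 109/6; row 4: (11/5)/(4/5) = 11/4. Minimum is 11/4 at row 4 (x1 leaves); pivot element 4/5.
Divide row 4 by 4/5; eliminate column x3 from the other rows.
In the new row 4, the s_4 entry is the old entry divided by the pivot: (1/5)/(4/5) = 1/4.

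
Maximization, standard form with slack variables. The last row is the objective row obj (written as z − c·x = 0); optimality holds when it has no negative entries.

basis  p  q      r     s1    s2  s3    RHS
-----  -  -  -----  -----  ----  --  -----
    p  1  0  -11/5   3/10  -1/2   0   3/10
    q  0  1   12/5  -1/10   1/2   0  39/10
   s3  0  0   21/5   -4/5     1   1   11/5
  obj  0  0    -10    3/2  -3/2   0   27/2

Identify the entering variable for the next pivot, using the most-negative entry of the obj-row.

r

Negative obj-row entries: r: -10, s2: -3/2.
The most negative is -10 in column r, so r enters.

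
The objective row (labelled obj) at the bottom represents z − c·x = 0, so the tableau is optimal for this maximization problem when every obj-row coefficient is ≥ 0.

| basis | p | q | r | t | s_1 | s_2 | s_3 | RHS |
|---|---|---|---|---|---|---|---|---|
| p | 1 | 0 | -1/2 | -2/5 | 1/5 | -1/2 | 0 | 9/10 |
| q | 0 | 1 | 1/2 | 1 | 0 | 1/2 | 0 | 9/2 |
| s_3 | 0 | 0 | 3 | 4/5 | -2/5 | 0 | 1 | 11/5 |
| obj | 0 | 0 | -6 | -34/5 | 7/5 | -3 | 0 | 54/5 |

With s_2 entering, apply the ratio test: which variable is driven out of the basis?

q

Column s_2 entries and ratios — p: -1/2 ≤ 0, skip; q: (9/2)/(1/2) = 9; s_3: 0 ≤ 0, skip.
Smallest ratio is 9 in the row of q, so q leaves.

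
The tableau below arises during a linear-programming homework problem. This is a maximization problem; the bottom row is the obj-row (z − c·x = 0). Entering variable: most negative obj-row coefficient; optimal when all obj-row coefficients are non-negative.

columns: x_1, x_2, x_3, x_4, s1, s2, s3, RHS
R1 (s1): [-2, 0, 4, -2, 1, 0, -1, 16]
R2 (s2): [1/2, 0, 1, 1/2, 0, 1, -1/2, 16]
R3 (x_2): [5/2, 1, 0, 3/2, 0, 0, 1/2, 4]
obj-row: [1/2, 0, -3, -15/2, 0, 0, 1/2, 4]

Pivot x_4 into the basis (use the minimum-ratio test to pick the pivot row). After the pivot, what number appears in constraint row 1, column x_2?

Ratio test on column x_4 — row 1: entry -2 ≤ 0; row 2: 16/(1/2) = 32; row 3: 4/(3/2) = 8/3. Minimum is 8/3 at row 3 (x_2 leaves); pivot element 3/2.
Divide row 3 by 3/2; eliminate column x_4 from the other rows.
Row 1 update in column x_2: 0 − (-2)·(2/3) = 4/3.

4/3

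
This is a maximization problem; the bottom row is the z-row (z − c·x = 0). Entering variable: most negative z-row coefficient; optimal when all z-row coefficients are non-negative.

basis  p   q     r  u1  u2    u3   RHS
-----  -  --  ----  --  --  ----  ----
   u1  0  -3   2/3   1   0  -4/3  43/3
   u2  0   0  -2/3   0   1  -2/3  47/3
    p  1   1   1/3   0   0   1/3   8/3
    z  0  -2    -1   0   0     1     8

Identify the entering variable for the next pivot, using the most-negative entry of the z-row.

Negative z-row entries: q: -2, r: -1.
The most negative is -2 in column q, so q enters.

q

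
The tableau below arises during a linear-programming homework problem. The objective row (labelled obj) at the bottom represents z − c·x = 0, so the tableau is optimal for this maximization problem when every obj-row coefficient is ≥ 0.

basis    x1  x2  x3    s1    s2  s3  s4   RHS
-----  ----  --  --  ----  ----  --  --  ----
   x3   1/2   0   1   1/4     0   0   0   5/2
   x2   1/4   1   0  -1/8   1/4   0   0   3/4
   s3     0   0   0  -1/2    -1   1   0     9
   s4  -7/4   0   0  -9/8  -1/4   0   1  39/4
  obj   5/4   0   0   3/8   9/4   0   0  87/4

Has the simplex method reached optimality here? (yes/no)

Every obj-row coefficient is ≥ 0, so the tableau is optimal.

yes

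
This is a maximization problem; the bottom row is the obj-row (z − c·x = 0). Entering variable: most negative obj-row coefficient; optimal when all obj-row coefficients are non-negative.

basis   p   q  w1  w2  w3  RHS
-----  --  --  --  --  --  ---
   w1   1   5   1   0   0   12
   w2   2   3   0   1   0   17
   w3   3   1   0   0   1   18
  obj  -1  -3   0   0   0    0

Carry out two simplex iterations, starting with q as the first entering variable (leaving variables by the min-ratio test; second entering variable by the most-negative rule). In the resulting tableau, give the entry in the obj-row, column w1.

Ratio test on column q — row 1: 12/5 = 12/5; row 2: 17/3 = 17/3; row 3: 18/1 = 18. Minimum is 12/5 at row 1 (w1 leaves); pivot element 5.
Divide row 1 by 5; eliminate column q from the other rows.
Second iteration: most negative obj-row entry is -2/5 in column p, so p enters.
Ratio test on column p — row 1: (12/5)/(1/5) = 12; row 2: (49/5)/(7/5) = 7; row 3: (78/5)/(14/5) = 39/7. Minimum is 39/7 at row 3 (w3 leaves); pivot element 14/5.
Divide row 3 by 14/5; eliminate column p from the other rows.
After both pivots, the entry at the obj-row, column w1 is 4/7.

4/7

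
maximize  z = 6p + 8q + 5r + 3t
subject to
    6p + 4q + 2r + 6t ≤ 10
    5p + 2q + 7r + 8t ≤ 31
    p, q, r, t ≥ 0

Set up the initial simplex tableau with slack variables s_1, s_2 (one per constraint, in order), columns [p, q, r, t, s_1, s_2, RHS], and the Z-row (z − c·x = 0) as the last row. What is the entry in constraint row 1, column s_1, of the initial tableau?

Slack s_1 belongs to constraint 1; its column is the unit vector e_1, so the entry in row 1 is 1.

1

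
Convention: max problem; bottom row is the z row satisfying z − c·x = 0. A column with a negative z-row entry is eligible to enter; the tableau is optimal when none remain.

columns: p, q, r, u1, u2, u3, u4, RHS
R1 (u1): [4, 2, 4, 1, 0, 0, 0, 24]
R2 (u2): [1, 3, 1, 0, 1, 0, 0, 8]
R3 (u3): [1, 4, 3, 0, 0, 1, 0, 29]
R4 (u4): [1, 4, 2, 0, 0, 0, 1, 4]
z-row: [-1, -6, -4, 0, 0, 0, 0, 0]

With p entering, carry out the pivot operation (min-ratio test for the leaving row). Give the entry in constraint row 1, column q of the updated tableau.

Ratio test on column p — row 1: 24/4 = 6; row 2: 8/1 = 8; row 3: 29/1 = 29; row 4: 4/1 = 4. Minimum is 4 at row 4 (u4 leaves); pivot element 1.
Divide row 4 by 1; eliminate column p from the other rows.
Row 1 update in column q: 2 − 4·4 = -14.

-14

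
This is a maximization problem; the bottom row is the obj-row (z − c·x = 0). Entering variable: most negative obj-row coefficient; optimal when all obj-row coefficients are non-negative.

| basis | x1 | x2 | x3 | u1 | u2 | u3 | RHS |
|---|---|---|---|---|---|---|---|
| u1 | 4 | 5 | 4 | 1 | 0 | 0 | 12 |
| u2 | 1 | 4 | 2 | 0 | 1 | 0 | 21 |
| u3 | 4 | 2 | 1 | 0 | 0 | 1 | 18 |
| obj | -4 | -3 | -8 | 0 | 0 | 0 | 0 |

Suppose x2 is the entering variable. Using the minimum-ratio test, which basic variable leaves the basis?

u1

Column x2 entries and ratios — u1: 12/5 = 12/5; u2: 21/4 = 21/4; u3: 18/2 = 9.
Smallest ratio is 12/5 in the row of u1, so u1 leaves.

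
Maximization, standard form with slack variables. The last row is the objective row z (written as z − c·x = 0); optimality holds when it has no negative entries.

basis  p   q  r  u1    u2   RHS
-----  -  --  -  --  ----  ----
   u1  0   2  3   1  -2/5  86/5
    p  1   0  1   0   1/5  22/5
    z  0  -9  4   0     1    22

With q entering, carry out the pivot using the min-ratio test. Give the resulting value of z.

497/5

Ratio test on column q — row 1: (86/5)/2 = 43/5; row 2: entry 0 ≤ 0. Minimum is 43/5 at row 1 (u1 leaves); pivot element 2.
Pivot on row 1; the z-row RHS becomes 22 − (-9)·(43/5) = 497/5.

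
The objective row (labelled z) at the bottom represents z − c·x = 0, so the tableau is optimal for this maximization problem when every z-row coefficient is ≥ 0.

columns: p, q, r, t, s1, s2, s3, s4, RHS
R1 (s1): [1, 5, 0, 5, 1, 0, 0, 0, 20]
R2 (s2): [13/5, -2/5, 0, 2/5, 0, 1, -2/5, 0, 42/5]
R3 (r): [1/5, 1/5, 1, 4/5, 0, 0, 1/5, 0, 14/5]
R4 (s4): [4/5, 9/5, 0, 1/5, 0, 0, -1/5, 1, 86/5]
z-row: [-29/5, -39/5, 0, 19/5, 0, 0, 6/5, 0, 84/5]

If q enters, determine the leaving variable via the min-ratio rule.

s1

Column q entries and ratios — s1: 20/5 = 4; s2: -2/5 ≤ 0, skip; r: (14/5)/(1/5) = 14; s4: (86/5)/(9/5) = 86/9.
Smallest ratio is 4 in the row of s1, so s1 leaves.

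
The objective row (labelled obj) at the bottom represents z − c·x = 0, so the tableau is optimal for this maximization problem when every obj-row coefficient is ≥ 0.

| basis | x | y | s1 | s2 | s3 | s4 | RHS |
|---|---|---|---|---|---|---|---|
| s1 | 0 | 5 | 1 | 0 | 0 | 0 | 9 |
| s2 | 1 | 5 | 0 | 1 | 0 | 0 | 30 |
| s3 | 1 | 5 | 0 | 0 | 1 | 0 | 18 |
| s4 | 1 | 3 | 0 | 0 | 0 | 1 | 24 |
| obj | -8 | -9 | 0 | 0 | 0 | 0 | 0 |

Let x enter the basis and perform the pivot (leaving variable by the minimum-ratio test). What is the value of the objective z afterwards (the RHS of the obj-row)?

Ratio test on column x — row 1: entry 0 ≤ 0; row 2: 30/1 = 30; row 3: 18/1 = 18; row 4: 24/1 = 24. Minimum is 18 at row 3 (s3 leaves); pivot element 1.
Pivot on row 3; the obj-row RHS becomes 0 − (-8)·18 = 144.

144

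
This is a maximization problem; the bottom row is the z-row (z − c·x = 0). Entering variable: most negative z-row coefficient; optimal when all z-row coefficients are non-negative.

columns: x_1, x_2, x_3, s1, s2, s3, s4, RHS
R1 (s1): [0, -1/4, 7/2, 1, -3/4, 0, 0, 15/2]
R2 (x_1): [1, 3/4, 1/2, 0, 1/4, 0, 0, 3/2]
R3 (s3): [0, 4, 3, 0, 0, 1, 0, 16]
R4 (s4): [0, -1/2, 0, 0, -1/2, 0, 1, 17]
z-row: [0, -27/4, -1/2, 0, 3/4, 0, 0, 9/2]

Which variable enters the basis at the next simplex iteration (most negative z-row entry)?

x_2

Negative z-row entries: x_2: -27/4, x_3: -1/2.
The most negative is -27/4 in column x_2, so x_2 enters.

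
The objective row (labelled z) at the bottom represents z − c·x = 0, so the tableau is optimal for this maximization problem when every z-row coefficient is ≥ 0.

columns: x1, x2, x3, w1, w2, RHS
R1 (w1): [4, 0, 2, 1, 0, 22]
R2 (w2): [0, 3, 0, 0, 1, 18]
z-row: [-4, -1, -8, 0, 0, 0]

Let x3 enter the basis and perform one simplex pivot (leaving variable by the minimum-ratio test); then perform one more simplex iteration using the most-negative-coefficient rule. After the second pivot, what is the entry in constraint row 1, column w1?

1/2

Ratio test on column x3 — row 1: 22/2 = 11; row 2: entry 0 ≤ 0. Minimum is 11 at row 1 (w1 leaves); pivot element 2.
Divide row 1 by 2; eliminate column x3 from the other rows.
Second iteration: most negative z-row entry is -1 in column x2, so x2 enters.
Ratio test on column x2 — row 1: entry 0 ≤ 0; row 2: 18/3 = 6. Minimum is 6 at row 2 (w2 leaves); pivot element 3.
Divide row 2 by 3; eliminate column x2 from the other rows.
After both pivots, the entry at constraint row 1, column w1 is 1/2.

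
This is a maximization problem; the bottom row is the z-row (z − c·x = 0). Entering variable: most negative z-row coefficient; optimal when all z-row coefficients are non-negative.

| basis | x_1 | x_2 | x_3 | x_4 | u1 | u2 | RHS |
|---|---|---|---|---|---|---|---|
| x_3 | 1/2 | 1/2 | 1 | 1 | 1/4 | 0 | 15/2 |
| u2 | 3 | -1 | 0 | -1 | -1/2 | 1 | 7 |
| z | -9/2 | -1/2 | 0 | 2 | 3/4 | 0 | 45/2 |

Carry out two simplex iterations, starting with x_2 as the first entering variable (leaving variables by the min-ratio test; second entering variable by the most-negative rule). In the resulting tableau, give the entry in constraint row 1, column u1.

Ratio test on column x_2 — row 1: (15/2)/(1/2) = 15; row 2: entry -1 ≤ 0. Minimum is 15 at row 1 (x_3 leaves); pivot element 1/2.
Divide row 1 by 1/2; eliminate column x_2 from the other rows.
Second iteration: most negative z-row entry is -4 in column x_1, so x_1 enters.
Ratio test on column x_1 — row 1: 15/1 = 15; row 2: 22/4 = 11/2. Minimum is 11/2 at row 2 (u2 leaves); pivot element 4.
Divide row 2 by 4; eliminate column x_1 from the other rows.
After both pivots, the entry at constraint row 1, column u1 is 1/2.

1/2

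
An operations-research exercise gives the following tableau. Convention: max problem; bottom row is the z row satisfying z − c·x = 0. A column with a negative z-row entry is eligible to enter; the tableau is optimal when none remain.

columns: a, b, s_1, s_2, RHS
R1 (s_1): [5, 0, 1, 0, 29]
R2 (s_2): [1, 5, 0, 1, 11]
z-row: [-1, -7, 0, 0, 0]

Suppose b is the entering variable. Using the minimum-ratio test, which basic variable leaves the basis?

s_2

Column b entries and ratios — s_1: 0 ≤ 0, skip; s_2: 11/5 = 11/5.
Smallest ratio is 11/5 in the row of s_2, so s_2 leaves.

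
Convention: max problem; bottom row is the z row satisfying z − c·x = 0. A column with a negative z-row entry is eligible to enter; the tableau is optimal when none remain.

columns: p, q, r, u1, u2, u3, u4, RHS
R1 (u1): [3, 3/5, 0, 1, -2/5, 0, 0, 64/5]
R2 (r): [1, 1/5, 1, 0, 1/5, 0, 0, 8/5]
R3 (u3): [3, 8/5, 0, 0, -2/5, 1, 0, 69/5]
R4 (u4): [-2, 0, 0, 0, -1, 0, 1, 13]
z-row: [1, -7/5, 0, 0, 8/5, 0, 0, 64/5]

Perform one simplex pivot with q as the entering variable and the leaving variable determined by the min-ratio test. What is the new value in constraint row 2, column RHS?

Ratio test on column q — row 1: (64/5)/(3/5) = 64/3; row 2: (8/5)/(1/5) = 8; row 3: (69/5)/(8/5) = 69/8; row 4: entry 0 ≤ 0. Minimum is 8 at row 2 (r leaves); pivot element 1/5.
Divide row 2 by 1/5; eliminate column q from the other rows.
In the new row 2, the RHS entry is the old entry divided by the pivot: (8/5)/(1/5) = 8.

8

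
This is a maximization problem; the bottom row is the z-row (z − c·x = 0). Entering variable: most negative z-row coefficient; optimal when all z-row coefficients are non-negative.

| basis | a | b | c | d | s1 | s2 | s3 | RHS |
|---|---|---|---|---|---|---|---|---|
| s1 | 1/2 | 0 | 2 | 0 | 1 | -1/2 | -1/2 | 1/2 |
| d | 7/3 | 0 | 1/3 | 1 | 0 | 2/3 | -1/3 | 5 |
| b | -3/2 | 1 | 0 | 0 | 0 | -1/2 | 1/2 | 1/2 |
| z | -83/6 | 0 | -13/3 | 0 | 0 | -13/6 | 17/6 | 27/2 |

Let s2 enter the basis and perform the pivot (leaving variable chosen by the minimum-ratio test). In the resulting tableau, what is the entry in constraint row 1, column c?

9/4

Ratio test on column s2 — row 1: entry -1/2 ≤ 0; row 2: 5/(2/3) = 15/2; row 3: entry -1/2 ≤ 0. Minimum is 15/2 at row 2 (d leaves); pivot element 2/3.
Divide row 2 by 2/3; eliminate column s2 from the other rows.
Row 1 update in column c: 2 − (-1/2)·(1/2) = 9/4.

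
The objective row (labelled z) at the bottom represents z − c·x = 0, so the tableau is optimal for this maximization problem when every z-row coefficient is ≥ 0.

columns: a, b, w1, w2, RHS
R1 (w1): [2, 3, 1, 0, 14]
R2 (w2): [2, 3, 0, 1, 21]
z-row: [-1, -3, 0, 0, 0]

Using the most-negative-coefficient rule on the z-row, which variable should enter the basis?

Negative z-row entries: a: -1, b: -3.
The most negative is -3 in column b, so b enters.

b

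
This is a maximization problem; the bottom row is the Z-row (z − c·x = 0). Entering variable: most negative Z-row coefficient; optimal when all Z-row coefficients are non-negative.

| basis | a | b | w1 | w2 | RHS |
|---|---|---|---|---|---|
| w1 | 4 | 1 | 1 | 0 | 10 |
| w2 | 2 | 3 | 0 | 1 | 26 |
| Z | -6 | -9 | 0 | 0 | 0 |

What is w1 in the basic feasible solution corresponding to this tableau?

10

w1 is basic (row 1); its value is the RHS of that row, 10.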